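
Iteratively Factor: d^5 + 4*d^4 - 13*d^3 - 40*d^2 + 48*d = (d + 4)*(d^4 - 13*d^2 + 12*d) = (d + 4)^2*(d^3 - 4*d^2 + 3*d) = d*(d + 4)^2*(d^2 - 4*d + 3) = d*(d - 3)*(d + 4)^2*(d - 1)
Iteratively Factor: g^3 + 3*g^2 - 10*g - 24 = (g - 3)*(g^2 + 6*g + 8) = (g - 3)*(g + 2)*(g + 4)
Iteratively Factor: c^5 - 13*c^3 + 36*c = (c - 3)*(c^4 + 3*c^3 - 4*c^2 - 12*c) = (c - 3)*(c + 2)*(c^3 + c^2 - 6*c) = (c - 3)*(c + 2)*(c + 3)*(c^2 - 2*c) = (c - 3)*(c - 2)*(c + 2)*(c + 3)*(c)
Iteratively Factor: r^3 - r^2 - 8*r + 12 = (r - 2)*(r^2 + r - 6) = (r - 2)^2*(r + 3)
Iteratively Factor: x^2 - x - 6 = (x + 2)*(x - 3)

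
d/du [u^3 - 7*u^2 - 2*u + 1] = 3*u^2 - 14*u - 2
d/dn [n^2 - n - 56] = 2*n - 1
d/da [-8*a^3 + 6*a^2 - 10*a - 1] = -24*a^2 + 12*a - 10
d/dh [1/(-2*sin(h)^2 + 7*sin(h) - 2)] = (4*sin(h) - 7)*cos(h)/(-7*sin(h) - cos(2*h) + 3)^2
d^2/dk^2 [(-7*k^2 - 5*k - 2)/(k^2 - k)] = 4*(-6*k^3 - 3*k^2 + 3*k - 1)/(k^3*(k^3 - 3*k^2 + 3*k - 1))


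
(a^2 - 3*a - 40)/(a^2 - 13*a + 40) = (a + 5)/(a - 5)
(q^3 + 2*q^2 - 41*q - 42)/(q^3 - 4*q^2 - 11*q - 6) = (q + 7)/(q + 1)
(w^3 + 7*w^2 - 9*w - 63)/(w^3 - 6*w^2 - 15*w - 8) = (-w^3 - 7*w^2 + 9*w + 63)/(-w^3 + 6*w^2 + 15*w + 8)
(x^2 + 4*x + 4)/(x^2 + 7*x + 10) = (x + 2)/(x + 5)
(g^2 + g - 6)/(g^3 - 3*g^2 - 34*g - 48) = (g - 2)/(g^2 - 6*g - 16)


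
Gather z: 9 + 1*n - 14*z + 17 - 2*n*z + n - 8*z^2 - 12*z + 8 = 2*n - 8*z^2 + z*(-2*n - 26) + 34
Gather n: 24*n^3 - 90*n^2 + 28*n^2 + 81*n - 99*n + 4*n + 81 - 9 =24*n^3 - 62*n^2 - 14*n + 72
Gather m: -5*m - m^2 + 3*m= -m^2 - 2*m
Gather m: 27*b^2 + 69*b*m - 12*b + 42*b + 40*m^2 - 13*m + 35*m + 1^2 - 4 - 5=27*b^2 + 30*b + 40*m^2 + m*(69*b + 22) - 8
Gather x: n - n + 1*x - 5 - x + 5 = 0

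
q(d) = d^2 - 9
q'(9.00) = 18.00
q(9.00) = 72.00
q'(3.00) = 6.00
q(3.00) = 0.00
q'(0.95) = 1.90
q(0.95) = -8.10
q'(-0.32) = -0.64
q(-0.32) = -8.90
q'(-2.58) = -5.16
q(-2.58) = -2.34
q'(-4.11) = -8.22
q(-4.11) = 7.89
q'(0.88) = 1.76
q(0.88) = -8.23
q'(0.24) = 0.48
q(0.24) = -8.94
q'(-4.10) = -8.20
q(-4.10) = 7.81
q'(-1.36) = -2.72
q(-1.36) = -7.15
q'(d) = 2*d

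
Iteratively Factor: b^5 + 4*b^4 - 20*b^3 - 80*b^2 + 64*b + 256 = (b - 2)*(b^4 + 6*b^3 - 8*b^2 - 96*b - 128) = (b - 2)*(b + 4)*(b^3 + 2*b^2 - 16*b - 32) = (b - 2)*(b + 2)*(b + 4)*(b^2 - 16) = (b - 2)*(b + 2)*(b + 4)^2*(b - 4)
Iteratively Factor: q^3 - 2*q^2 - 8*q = (q - 4)*(q^2 + 2*q) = q*(q - 4)*(q + 2)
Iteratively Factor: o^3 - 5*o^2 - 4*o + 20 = (o - 5)*(o^2 - 4) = (o - 5)*(o - 2)*(o + 2)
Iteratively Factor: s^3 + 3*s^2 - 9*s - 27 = (s + 3)*(s^2 - 9) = (s - 3)*(s + 3)*(s + 3)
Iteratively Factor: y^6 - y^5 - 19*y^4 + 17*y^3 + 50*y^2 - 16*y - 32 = (y - 1)*(y^5 - 19*y^3 - 2*y^2 + 48*y + 32) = (y - 4)*(y - 1)*(y^4 + 4*y^3 - 3*y^2 - 14*y - 8) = (y - 4)*(y - 1)*(y + 4)*(y^3 - 3*y - 2) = (y - 4)*(y - 1)*(y + 1)*(y + 4)*(y^2 - y - 2) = (y - 4)*(y - 1)*(y + 1)^2*(y + 4)*(y - 2)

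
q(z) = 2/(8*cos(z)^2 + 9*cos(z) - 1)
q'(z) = 2*(16*sin(z)*cos(z) + 9*sin(z))/(8*cos(z)^2 + 9*cos(z) - 1)^2 = 2*(16*cos(z) + 9)*sin(z)/(8*cos(z)^2 + 9*cos(z) - 1)^2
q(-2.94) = -0.94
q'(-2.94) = 0.58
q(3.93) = -0.59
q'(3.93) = 0.28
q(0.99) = 0.32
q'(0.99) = 0.74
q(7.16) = 0.25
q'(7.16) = 0.46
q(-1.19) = 0.58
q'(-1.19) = -2.33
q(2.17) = -0.57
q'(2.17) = -0.00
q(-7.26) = 0.31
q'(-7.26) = -0.70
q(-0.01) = 0.13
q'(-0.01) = -0.00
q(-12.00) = 0.16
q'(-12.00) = 0.16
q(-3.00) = -0.97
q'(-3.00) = 0.45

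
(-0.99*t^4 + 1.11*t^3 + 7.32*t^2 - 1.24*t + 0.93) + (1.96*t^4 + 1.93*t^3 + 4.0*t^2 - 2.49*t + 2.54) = 0.97*t^4 + 3.04*t^3 + 11.32*t^2 - 3.73*t + 3.47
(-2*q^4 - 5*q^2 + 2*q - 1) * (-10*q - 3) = 20*q^5 + 6*q^4 + 50*q^3 - 5*q^2 + 4*q + 3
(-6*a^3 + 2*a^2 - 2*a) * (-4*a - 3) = 24*a^4 + 10*a^3 + 2*a^2 + 6*a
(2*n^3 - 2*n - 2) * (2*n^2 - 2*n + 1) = 4*n^5 - 4*n^4 - 2*n^3 + 2*n - 2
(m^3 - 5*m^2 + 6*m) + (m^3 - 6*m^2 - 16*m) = 2*m^3 - 11*m^2 - 10*m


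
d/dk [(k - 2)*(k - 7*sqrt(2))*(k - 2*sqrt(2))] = 3*k^2 - 18*sqrt(2)*k - 4*k + 18*sqrt(2) + 28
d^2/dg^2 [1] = 0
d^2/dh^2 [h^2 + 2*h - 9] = 2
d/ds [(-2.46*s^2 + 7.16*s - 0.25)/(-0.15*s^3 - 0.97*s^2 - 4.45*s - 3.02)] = (-0.369*s^4 + 2.148*s^3 + 17.7797*s^2 + 14.3734*s - 22.7357)/(0.0225*s^6 + 0.291*s^5 + 2.2759*s^4 + 9.539*s^3 + 25.6613*s^2 + 26.878*s + 9.1204)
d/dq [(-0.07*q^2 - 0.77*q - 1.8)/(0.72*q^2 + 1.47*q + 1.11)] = (0.4515*q^2 + 2.4366*q + 1.7913)/(0.5184*q^4 + 2.1168*q^3 + 3.7593*q^2 + 3.2634*q + 1.2321)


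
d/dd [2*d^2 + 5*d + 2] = 4*d + 5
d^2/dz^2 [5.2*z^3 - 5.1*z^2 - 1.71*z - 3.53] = 31.2*z - 10.2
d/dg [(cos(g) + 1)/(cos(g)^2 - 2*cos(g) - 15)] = (cos(g)^2 + 2*cos(g) + 13)*sin(g)/(sin(g)^2 + 2*cos(g) + 14)^2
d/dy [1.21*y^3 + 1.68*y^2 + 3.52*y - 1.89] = 3.63*y^2 + 3.36*y + 3.52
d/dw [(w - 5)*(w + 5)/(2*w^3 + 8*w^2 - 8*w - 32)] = (-w^4 + 71*w^2 + 168*w - 100)/(2*(w^6 + 8*w^5 + 8*w^4 - 64*w^3 - 112*w^2 + 128*w + 256))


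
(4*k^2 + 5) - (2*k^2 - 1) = 2*k^2 + 6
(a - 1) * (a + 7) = a^2 + 6*a - 7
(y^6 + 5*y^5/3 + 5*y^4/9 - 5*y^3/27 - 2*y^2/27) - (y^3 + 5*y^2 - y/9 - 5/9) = y^6 + 5*y^5/3 + 5*y^4/9 - 32*y^3/27 - 137*y^2/27 + y/9 + 5/9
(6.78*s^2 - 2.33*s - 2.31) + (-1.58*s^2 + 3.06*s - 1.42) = 5.2*s^2 + 0.73*s - 3.73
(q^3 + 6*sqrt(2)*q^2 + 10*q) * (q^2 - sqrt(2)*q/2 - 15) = q^5 + 11*sqrt(2)*q^4/2 - 11*q^3 - 95*sqrt(2)*q^2 - 150*q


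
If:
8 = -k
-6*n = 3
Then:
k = -8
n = -1/2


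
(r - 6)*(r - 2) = r^2 - 8*r + 12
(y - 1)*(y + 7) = y^2 + 6*y - 7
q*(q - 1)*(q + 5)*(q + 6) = q^4 + 10*q^3 + 19*q^2 - 30*q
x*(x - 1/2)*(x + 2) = x^3 + 3*x^2/2 - x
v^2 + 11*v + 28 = (v + 4)*(v + 7)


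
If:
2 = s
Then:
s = 2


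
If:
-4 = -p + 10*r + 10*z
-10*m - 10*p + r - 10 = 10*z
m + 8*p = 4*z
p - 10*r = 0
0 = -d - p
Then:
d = 100/701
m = -1608/3505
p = -100/701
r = -10/701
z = -2/5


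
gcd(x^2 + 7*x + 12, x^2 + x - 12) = x + 4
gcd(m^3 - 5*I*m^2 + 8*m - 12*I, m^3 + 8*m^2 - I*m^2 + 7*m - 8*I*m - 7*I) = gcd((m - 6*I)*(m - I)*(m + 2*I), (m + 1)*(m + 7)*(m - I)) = m - I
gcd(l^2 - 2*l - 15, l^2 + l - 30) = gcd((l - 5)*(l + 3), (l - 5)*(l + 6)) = l - 5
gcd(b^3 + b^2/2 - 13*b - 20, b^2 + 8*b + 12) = b + 2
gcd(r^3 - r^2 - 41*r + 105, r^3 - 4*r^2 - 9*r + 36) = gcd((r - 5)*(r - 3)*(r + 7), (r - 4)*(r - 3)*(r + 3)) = r - 3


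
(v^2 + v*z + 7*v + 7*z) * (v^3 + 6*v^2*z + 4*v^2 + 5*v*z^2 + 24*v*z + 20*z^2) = v^5 + 7*v^4*z + 11*v^4 + 11*v^3*z^2 + 77*v^3*z + 28*v^3 + 5*v^2*z^3 + 121*v^2*z^2 + 196*v^2*z + 55*v*z^3 + 308*v*z^2 + 140*z^3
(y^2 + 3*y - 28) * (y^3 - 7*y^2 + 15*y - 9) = y^5 - 4*y^4 - 34*y^3 + 232*y^2 - 447*y + 252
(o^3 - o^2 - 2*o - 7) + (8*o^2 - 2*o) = o^3 + 7*o^2 - 4*o - 7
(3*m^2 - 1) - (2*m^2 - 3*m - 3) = m^2 + 3*m + 2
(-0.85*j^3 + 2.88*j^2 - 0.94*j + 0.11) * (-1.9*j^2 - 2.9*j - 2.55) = 1.615*j^5 - 3.007*j^4 - 4.3985*j^3 - 4.827*j^2 + 2.078*j - 0.2805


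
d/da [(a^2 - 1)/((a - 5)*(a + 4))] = (-a^2 - 38*a - 1)/(a^4 - 2*a^3 - 39*a^2 + 40*a + 400)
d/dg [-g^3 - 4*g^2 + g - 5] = -3*g^2 - 8*g + 1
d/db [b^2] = 2*b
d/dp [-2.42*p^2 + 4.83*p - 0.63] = 4.83 - 4.84*p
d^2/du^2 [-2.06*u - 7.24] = 0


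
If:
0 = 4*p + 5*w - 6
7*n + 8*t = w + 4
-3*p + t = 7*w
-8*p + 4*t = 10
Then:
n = -836/161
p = 59/46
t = 233/46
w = 4/23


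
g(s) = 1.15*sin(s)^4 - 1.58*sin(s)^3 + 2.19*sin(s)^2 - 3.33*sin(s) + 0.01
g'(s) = 4.6*sin(s)^3*cos(s) - 4.74*sin(s)^2*cos(s) + 4.38*sin(s)*cos(s) - 3.33*cos(s)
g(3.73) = 2.91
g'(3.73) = 6.66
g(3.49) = 1.48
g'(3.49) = 5.23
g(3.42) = 1.13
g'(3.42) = 4.80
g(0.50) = -1.20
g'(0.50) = -1.59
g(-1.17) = 6.99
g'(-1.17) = -5.84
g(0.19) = -0.55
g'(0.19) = -2.59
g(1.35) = -1.58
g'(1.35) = 0.15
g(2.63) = -1.21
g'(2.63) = 1.55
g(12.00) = 2.77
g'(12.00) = -6.54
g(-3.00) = 0.53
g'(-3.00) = 4.01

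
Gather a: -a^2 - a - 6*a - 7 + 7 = -a^2 - 7*a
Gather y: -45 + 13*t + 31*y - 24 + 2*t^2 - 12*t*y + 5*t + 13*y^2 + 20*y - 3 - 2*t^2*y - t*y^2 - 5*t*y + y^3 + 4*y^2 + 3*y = 2*t^2 + 18*t + y^3 + y^2*(17 - t) + y*(-2*t^2 - 17*t + 54) - 72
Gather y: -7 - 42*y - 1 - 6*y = -48*y - 8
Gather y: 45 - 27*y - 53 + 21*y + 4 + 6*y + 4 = 0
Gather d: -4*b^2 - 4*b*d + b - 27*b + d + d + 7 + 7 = -4*b^2 - 26*b + d*(2 - 4*b) + 14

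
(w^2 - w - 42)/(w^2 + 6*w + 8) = (w^2 - w - 42)/(w^2 + 6*w + 8)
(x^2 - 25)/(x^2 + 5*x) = (x - 5)/x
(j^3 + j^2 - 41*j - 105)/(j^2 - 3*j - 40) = (j^2 - 4*j - 21)/(j - 8)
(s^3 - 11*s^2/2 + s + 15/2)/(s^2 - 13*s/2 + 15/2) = s + 1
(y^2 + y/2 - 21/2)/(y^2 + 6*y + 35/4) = 2*(y - 3)/(2*y + 5)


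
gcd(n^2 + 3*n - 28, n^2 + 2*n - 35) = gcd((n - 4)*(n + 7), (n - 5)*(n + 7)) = n + 7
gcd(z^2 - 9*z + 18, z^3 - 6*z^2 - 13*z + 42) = 1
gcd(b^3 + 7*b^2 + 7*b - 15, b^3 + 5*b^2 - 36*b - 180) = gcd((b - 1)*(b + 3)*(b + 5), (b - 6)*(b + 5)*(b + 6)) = b + 5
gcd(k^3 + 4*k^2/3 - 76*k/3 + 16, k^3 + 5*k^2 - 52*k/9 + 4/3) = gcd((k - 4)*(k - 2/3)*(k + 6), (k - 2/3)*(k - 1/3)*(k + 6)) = k^2 + 16*k/3 - 4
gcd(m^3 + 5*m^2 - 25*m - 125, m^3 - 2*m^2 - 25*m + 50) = m^2 - 25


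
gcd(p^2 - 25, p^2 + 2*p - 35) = p - 5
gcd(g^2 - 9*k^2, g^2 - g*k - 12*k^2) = g + 3*k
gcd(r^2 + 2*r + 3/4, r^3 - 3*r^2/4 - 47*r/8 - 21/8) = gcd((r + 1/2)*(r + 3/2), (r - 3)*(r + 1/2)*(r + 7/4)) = r + 1/2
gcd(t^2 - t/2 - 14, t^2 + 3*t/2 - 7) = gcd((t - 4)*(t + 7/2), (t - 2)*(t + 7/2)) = t + 7/2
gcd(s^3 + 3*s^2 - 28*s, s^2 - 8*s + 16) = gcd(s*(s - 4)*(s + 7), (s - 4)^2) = s - 4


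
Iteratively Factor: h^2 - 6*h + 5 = (h - 5)*(h - 1)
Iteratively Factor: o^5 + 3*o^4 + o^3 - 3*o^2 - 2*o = (o + 2)*(o^4 + o^3 - o^2 - o) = (o + 1)*(o + 2)*(o^3 - o) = o*(o + 1)*(o + 2)*(o^2 - 1) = o*(o - 1)*(o + 1)*(o + 2)*(o + 1)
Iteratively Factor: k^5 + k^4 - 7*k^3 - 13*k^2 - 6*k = (k + 1)*(k^4 - 7*k^2 - 6*k) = (k + 1)^2*(k^3 - k^2 - 6*k) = (k + 1)^2*(k + 2)*(k^2 - 3*k) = (k - 3)*(k + 1)^2*(k + 2)*(k)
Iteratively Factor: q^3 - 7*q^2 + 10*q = (q - 2)*(q^2 - 5*q) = q*(q - 2)*(q - 5)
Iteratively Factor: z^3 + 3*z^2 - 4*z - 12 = (z - 2)*(z^2 + 5*z + 6) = (z - 2)*(z + 3)*(z + 2)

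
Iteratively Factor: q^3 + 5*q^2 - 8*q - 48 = (q + 4)*(q^2 + q - 12) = (q + 4)^2*(q - 3)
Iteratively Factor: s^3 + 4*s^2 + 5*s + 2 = (s + 1)*(s^2 + 3*s + 2) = (s + 1)*(s + 2)*(s + 1)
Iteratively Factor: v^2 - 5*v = (v - 5)*(v)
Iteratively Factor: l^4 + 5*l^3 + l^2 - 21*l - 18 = (l - 2)*(l^3 + 7*l^2 + 15*l + 9) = (l - 2)*(l + 1)*(l^2 + 6*l + 9) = (l - 2)*(l + 1)*(l + 3)*(l + 3)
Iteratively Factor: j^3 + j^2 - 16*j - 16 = (j + 4)*(j^2 - 3*j - 4) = (j + 1)*(j + 4)*(j - 4)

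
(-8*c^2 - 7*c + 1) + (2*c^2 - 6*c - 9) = -6*c^2 - 13*c - 8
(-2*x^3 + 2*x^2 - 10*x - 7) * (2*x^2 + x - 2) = -4*x^5 + 2*x^4 - 14*x^3 - 28*x^2 + 13*x + 14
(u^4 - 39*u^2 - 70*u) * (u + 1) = u^5 + u^4 - 39*u^3 - 109*u^2 - 70*u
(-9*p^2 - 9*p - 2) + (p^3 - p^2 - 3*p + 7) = p^3 - 10*p^2 - 12*p + 5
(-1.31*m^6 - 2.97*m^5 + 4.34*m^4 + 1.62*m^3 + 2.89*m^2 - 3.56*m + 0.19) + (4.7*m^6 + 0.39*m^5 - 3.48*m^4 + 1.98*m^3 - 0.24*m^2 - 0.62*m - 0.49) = 3.39*m^6 - 2.58*m^5 + 0.86*m^4 + 3.6*m^3 + 2.65*m^2 - 4.18*m - 0.3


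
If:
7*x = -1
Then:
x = -1/7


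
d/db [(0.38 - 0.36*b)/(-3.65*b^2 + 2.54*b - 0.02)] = (-1.314*b^2 + 2.774*b - 0.958)/(13.3225*b^4 - 18.542*b^3 + 6.5976*b^2 - 0.1016*b + 0.0004)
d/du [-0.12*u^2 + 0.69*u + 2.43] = 0.69 - 0.24*u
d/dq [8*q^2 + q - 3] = 16*q + 1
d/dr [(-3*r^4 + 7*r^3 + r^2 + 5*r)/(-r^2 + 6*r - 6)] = (6*r^5 - 61*r^4 + 156*r^3 - 115*r^2 - 12*r - 30)/(r^4 - 12*r^3 + 48*r^2 - 72*r + 36)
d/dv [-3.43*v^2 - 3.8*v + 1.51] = -6.86*v - 3.8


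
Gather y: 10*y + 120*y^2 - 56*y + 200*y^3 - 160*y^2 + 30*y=200*y^3 - 40*y^2 - 16*y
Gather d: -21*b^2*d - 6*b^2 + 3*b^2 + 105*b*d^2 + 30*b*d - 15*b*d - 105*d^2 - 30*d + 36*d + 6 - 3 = -3*b^2 + d^2*(105*b - 105) + d*(-21*b^2 + 15*b + 6) + 3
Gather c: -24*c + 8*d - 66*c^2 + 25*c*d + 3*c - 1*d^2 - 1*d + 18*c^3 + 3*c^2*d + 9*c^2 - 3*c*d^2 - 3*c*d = 18*c^3 + c^2*(3*d - 57) + c*(-3*d^2 + 22*d - 21) - d^2 + 7*d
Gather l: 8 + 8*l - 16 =8*l - 8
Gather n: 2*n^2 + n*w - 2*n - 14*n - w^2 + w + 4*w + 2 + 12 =2*n^2 + n*(w - 16) - w^2 + 5*w + 14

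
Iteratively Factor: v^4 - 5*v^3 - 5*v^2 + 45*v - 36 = (v - 1)*(v^3 - 4*v^2 - 9*v + 36) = (v - 4)*(v - 1)*(v^2 - 9) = (v - 4)*(v - 3)*(v - 1)*(v + 3)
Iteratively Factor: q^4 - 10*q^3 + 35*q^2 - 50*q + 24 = (q - 2)*(q^3 - 8*q^2 + 19*q - 12) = (q - 2)*(q - 1)*(q^2 - 7*q + 12) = (q - 3)*(q - 2)*(q - 1)*(q - 4)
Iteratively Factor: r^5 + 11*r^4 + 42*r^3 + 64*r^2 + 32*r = (r)*(r^4 + 11*r^3 + 42*r^2 + 64*r + 32) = r*(r + 1)*(r^3 + 10*r^2 + 32*r + 32) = r*(r + 1)*(r + 2)*(r^2 + 8*r + 16) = r*(r + 1)*(r + 2)*(r + 4)*(r + 4)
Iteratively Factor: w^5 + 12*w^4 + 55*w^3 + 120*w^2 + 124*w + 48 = (w + 2)*(w^4 + 10*w^3 + 35*w^2 + 50*w + 24) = (w + 1)*(w + 2)*(w^3 + 9*w^2 + 26*w + 24) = (w + 1)*(w + 2)^2*(w^2 + 7*w + 12) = (w + 1)*(w + 2)^2*(w + 3)*(w + 4)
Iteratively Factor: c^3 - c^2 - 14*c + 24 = (c - 3)*(c^2 + 2*c - 8) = (c - 3)*(c - 2)*(c + 4)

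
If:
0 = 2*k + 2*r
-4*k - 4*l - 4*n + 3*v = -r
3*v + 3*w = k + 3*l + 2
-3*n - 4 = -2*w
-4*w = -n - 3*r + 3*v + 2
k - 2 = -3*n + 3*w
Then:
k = 191/37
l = -317/37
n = -70/37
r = -191/37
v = -593/111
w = -31/37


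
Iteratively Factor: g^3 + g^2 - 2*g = (g)*(g^2 + g - 2) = g*(g - 1)*(g + 2)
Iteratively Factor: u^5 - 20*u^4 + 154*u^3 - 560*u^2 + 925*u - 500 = (u - 5)*(u^4 - 15*u^3 + 79*u^2 - 165*u + 100) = (u - 5)*(u - 4)*(u^3 - 11*u^2 + 35*u - 25) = (u - 5)*(u - 4)*(u - 1)*(u^2 - 10*u + 25) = (u - 5)^2*(u - 4)*(u - 1)*(u - 5)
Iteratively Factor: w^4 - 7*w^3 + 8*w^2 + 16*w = (w + 1)*(w^3 - 8*w^2 + 16*w) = w*(w + 1)*(w^2 - 8*w + 16) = w*(w - 4)*(w + 1)*(w - 4)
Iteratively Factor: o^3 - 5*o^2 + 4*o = (o - 4)*(o^2 - o) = (o - 4)*(o - 1)*(o)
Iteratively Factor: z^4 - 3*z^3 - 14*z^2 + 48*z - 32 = (z - 2)*(z^3 - z^2 - 16*z + 16) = (z - 2)*(z - 1)*(z^2 - 16) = (z - 2)*(z - 1)*(z + 4)*(z - 4)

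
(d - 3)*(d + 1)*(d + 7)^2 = d^4 + 12*d^3 + 18*d^2 - 140*d - 147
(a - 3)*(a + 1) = a^2 - 2*a - 3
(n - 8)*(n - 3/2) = n^2 - 19*n/2 + 12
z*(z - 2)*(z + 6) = z^3 + 4*z^2 - 12*z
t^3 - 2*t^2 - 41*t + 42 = (t - 7)*(t - 1)*(t + 6)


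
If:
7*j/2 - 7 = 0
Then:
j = 2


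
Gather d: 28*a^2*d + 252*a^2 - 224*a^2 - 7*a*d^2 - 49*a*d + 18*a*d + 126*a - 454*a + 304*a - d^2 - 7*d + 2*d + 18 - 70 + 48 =28*a^2 - 24*a + d^2*(-7*a - 1) + d*(28*a^2 - 31*a - 5) - 4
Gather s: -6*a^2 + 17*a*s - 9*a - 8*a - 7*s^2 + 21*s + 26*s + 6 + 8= -6*a^2 - 17*a - 7*s^2 + s*(17*a + 47) + 14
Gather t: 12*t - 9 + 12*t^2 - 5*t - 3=12*t^2 + 7*t - 12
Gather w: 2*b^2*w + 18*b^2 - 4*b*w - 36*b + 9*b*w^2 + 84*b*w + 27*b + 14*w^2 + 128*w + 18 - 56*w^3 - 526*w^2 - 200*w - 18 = 18*b^2 - 9*b - 56*w^3 + w^2*(9*b - 512) + w*(2*b^2 + 80*b - 72)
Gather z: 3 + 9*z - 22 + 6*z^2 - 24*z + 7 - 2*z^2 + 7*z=4*z^2 - 8*z - 12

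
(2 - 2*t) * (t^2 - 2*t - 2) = -2*t^3 + 6*t^2 - 4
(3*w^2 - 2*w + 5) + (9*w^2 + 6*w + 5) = 12*w^2 + 4*w + 10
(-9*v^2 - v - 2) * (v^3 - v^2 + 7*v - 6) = -9*v^5 + 8*v^4 - 64*v^3 + 49*v^2 - 8*v + 12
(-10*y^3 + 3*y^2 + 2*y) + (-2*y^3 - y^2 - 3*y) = -12*y^3 + 2*y^2 - y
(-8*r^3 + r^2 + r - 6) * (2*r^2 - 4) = -16*r^5 + 2*r^4 + 34*r^3 - 16*r^2 - 4*r + 24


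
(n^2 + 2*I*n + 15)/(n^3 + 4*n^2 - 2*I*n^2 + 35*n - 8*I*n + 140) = (n - 3*I)/(n^2 + n*(4 - 7*I) - 28*I)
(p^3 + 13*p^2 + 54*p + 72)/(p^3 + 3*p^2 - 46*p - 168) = (p + 3)/(p - 7)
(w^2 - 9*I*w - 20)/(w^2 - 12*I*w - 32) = (w - 5*I)/(w - 8*I)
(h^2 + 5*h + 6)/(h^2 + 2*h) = (h + 3)/h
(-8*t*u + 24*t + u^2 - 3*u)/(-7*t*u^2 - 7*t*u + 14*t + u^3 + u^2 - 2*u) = (8*t*u - 24*t - u^2 + 3*u)/(7*t*u^2 + 7*t*u - 14*t - u^3 - u^2 + 2*u)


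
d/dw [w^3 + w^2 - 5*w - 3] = 3*w^2 + 2*w - 5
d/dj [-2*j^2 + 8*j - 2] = 8 - 4*j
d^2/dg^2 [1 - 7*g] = 0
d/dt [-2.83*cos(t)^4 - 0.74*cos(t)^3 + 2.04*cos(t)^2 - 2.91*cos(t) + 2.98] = (11.32*cos(t)^3 + 2.22*cos(t)^2 - 4.08*cos(t) + 2.91)*sin(t)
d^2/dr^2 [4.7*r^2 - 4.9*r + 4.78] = 9.40000000000000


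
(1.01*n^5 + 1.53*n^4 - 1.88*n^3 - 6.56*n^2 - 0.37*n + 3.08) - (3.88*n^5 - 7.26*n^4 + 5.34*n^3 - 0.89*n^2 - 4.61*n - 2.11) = -2.87*n^5 + 8.79*n^4 - 7.22*n^3 - 5.67*n^2 + 4.24*n + 5.19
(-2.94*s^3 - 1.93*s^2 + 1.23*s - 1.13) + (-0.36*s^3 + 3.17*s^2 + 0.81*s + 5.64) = -3.3*s^3 + 1.24*s^2 + 2.04*s + 4.51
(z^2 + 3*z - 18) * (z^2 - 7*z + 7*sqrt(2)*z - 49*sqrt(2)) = z^4 - 4*z^3 + 7*sqrt(2)*z^3 - 28*sqrt(2)*z^2 - 39*z^2 - 273*sqrt(2)*z + 126*z + 882*sqrt(2)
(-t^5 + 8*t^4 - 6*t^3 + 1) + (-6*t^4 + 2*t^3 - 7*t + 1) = -t^5 + 2*t^4 - 4*t^3 - 7*t + 2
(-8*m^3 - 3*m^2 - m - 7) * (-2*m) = 16*m^4 + 6*m^3 + 2*m^2 + 14*m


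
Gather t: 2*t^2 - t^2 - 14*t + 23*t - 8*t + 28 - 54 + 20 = t^2 + t - 6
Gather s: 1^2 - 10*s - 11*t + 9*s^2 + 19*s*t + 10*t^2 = 9*s^2 + s*(19*t - 10) + 10*t^2 - 11*t + 1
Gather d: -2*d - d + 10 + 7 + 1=18 - 3*d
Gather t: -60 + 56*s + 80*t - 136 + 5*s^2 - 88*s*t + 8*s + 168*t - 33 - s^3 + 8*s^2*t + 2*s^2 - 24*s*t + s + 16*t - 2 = -s^3 + 7*s^2 + 65*s + t*(8*s^2 - 112*s + 264) - 231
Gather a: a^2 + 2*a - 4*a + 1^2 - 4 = a^2 - 2*a - 3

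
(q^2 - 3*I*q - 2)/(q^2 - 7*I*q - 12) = (-q^2 + 3*I*q + 2)/(-q^2 + 7*I*q + 12)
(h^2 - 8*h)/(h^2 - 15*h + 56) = h/(h - 7)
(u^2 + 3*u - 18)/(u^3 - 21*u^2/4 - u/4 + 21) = 4*(u + 6)/(4*u^2 - 9*u - 28)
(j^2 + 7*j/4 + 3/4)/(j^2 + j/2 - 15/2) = (4*j^2 + 7*j + 3)/(2*(2*j^2 + j - 15))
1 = 1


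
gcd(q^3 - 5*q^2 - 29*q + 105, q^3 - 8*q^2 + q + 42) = q^2 - 10*q + 21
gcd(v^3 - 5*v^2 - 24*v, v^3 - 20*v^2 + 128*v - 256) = v - 8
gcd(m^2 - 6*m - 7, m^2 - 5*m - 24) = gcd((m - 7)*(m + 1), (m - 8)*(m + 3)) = 1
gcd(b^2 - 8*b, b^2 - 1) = 1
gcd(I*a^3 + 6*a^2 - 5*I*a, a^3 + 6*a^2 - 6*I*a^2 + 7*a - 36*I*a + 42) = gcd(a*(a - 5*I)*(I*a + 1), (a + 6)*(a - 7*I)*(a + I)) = 1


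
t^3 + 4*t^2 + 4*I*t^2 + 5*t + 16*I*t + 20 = (t + 4)*(t - I)*(t + 5*I)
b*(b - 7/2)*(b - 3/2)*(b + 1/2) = b^4 - 9*b^3/2 + 11*b^2/4 + 21*b/8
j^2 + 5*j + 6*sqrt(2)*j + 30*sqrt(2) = (j + 5)*(j + 6*sqrt(2))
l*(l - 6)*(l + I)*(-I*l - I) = -I*l^4 + l^3 + 5*I*l^3 - 5*l^2 + 6*I*l^2 - 6*l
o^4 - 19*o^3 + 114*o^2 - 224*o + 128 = (o - 8)^2*(o - 2)*(o - 1)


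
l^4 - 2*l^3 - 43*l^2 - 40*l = l*(l - 8)*(l + 1)*(l + 5)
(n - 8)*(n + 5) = n^2 - 3*n - 40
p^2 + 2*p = p*(p + 2)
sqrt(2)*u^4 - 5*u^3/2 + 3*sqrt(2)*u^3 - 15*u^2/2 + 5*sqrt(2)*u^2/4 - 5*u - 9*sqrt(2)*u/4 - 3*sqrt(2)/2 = (u + 1)*(u + 2)*(u - 3*sqrt(2)/2)*(sqrt(2)*u + 1/2)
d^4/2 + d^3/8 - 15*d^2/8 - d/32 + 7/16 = (d/2 + 1)*(d - 7/4)*(d - 1/2)*(d + 1/2)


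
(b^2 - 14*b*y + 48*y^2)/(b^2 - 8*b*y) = (b - 6*y)/b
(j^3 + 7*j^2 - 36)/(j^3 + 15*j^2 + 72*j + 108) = (j - 2)/(j + 6)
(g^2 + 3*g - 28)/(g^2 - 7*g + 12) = (g + 7)/(g - 3)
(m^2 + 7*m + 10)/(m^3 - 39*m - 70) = 1/(m - 7)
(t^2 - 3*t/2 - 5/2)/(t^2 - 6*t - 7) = (t - 5/2)/(t - 7)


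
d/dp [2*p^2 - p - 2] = 4*p - 1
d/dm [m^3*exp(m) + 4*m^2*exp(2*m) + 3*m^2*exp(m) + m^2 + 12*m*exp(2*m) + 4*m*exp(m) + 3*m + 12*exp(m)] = m^3*exp(m) + 8*m^2*exp(2*m) + 6*m^2*exp(m) + 32*m*exp(2*m) + 10*m*exp(m) + 2*m + 12*exp(2*m) + 16*exp(m) + 3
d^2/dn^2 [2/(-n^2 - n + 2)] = 4*(n^2 + n - (2*n + 1)^2 - 2)/(n^2 + n - 2)^3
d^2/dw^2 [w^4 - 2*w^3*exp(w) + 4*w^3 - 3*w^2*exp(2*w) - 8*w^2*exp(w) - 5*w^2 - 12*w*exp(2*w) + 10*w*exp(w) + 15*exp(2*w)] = -2*w^3*exp(w) - 12*w^2*exp(2*w) - 20*w^2*exp(w) + 12*w^2 - 72*w*exp(2*w) - 34*w*exp(w) + 24*w + 6*exp(2*w) + 4*exp(w) - 10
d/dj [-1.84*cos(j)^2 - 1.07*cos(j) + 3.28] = (3.68*cos(j) + 1.07)*sin(j)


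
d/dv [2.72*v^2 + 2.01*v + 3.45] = 5.44*v + 2.01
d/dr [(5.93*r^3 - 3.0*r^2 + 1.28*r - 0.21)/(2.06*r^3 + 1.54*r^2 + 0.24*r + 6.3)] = (15.3122*r^4 - 2.4272*r^3 + 110.6836*r^2 - 37.1532*r + 8.1144)/(4.2436*r^6 + 6.3448*r^5 + 3.3604*r^4 + 26.6952*r^3 + 19.4616*r^2 + 3.024*r + 39.69)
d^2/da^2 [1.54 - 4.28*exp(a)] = -4.28*exp(a)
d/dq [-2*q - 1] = -2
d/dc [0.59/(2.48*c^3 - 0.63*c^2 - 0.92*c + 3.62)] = (-4.3896*c^2 + 0.7434*c + 0.5428)/(2.48*c^3 - 0.63*c^2 - 0.92*c + 3.62)^2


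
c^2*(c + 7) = c^3 + 7*c^2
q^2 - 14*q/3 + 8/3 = (q - 4)*(q - 2/3)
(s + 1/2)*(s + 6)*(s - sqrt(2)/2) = s^3 - sqrt(2)*s^2/2 + 13*s^2/2 - 13*sqrt(2)*s/4 + 3*s - 3*sqrt(2)/2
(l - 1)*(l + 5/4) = l^2 + l/4 - 5/4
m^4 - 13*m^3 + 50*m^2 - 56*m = m*(m - 7)*(m - 4)*(m - 2)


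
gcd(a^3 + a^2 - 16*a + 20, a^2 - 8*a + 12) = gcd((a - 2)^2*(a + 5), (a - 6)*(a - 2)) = a - 2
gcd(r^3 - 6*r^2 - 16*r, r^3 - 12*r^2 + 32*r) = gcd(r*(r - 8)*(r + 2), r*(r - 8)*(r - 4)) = r^2 - 8*r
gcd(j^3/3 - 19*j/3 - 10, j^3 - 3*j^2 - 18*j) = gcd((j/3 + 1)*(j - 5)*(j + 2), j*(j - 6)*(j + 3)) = j + 3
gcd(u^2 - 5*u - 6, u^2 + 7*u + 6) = u + 1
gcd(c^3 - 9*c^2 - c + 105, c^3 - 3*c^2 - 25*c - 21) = c^2 - 4*c - 21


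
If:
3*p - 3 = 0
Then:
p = 1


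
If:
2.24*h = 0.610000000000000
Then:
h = 0.27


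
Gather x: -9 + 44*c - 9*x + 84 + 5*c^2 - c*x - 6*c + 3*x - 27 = 5*c^2 + 38*c + x*(-c - 6) + 48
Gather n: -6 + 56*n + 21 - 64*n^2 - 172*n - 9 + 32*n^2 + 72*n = -32*n^2 - 44*n + 6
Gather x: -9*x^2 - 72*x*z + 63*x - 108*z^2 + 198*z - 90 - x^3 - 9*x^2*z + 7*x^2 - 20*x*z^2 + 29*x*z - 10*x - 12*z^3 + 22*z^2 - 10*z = -x^3 + x^2*(-9*z - 2) + x*(-20*z^2 - 43*z + 53) - 12*z^3 - 86*z^2 + 188*z - 90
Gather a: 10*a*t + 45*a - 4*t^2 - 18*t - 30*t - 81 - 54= a*(10*t + 45) - 4*t^2 - 48*t - 135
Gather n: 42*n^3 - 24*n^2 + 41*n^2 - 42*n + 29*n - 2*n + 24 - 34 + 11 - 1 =42*n^3 + 17*n^2 - 15*n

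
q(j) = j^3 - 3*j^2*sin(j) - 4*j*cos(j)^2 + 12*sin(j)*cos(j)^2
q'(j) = -3*j^2*cos(j) + 3*j^2 + 8*j*sin(j)*cos(j) - 6*j*sin(j) - 24*sin(j)^2*cos(j) + 12*cos(j)^3 - 4*cos(j)^2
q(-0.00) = 0.00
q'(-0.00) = 8.00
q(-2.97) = -12.14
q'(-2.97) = 30.82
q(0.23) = 1.70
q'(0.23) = 6.17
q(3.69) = 56.23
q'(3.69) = 95.58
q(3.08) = 15.93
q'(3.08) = 38.39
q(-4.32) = -128.21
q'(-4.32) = 120.14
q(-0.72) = -2.19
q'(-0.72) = -4.61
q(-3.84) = -71.53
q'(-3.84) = 107.92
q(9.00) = 603.07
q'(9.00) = 406.43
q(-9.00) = -603.07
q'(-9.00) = 406.43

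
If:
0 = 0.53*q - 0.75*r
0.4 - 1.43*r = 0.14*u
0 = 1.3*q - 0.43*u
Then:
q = 0.28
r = 0.20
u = 0.84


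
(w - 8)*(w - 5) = w^2 - 13*w + 40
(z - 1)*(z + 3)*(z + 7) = z^3 + 9*z^2 + 11*z - 21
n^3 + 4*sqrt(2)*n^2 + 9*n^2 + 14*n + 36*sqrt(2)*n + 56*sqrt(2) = (n + 2)*(n + 7)*(n + 4*sqrt(2))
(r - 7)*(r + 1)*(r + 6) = r^3 - 43*r - 42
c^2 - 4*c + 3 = (c - 3)*(c - 1)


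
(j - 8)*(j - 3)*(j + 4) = j^3 - 7*j^2 - 20*j + 96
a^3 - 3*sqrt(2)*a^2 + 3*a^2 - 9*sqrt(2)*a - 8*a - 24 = (a + 3)*(a - 4*sqrt(2))*(a + sqrt(2))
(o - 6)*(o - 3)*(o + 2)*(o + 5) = o^4 - 2*o^3 - 35*o^2 + 36*o + 180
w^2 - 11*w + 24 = (w - 8)*(w - 3)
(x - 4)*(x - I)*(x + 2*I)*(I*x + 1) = I*x^4 - 4*I*x^3 + 3*I*x^2 + 2*x - 12*I*x - 8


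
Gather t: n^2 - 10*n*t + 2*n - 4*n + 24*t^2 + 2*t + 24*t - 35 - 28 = n^2 - 2*n + 24*t^2 + t*(26 - 10*n) - 63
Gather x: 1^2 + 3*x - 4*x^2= -4*x^2 + 3*x + 1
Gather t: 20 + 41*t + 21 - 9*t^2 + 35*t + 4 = -9*t^2 + 76*t + 45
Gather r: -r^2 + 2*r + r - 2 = -r^2 + 3*r - 2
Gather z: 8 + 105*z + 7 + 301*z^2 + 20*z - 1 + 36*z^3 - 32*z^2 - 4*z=36*z^3 + 269*z^2 + 121*z + 14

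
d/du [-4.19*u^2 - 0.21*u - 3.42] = -8.38*u - 0.21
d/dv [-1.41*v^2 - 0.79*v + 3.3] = -2.82*v - 0.79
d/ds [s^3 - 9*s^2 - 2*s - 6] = 3*s^2 - 18*s - 2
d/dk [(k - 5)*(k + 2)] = 2*k - 3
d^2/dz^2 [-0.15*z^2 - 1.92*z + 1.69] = -0.300000000000000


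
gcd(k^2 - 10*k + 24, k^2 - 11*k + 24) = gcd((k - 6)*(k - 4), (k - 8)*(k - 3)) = 1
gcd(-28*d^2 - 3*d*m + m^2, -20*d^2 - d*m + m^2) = 4*d + m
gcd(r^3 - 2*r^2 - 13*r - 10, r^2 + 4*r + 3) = r + 1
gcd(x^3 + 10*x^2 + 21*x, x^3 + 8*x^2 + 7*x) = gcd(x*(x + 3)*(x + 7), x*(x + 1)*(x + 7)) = x^2 + 7*x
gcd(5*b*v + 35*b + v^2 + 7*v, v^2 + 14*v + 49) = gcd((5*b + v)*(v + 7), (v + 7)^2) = v + 7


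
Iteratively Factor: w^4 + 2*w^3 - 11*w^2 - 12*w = (w - 3)*(w^3 + 5*w^2 + 4*w) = w*(w - 3)*(w^2 + 5*w + 4) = w*(w - 3)*(w + 4)*(w + 1)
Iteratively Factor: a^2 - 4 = (a - 2)*(a + 2)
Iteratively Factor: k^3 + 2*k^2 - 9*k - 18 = (k + 3)*(k^2 - k - 6) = (k + 2)*(k + 3)*(k - 3)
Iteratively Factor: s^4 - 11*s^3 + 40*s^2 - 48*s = (s - 3)*(s^3 - 8*s^2 + 16*s) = (s - 4)*(s - 3)*(s^2 - 4*s) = s*(s - 4)*(s - 3)*(s - 4)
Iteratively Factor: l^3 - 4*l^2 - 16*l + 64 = (l - 4)*(l^2 - 16) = (l - 4)^2*(l + 4)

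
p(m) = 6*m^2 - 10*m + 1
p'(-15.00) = -190.00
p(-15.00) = 1501.00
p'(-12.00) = -154.00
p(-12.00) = 985.00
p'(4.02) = 38.24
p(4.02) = 57.76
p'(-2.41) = -38.92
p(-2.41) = 59.95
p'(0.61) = -2.68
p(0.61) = -2.87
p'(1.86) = 12.32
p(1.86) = 3.16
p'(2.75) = 23.00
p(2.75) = 18.88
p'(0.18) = -7.84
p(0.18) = -0.61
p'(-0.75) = -19.00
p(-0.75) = 11.88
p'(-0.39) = -14.68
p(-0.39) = 5.81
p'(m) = 12*m - 10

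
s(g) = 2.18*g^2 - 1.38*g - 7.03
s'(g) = 4.36*g - 1.38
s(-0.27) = -6.50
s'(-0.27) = -2.56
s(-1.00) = -3.47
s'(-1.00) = -5.74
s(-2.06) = 5.06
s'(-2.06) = -10.36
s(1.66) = -3.31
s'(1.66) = 5.86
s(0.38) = -7.24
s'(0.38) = 0.28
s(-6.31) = 88.48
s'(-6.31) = -28.89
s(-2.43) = 9.20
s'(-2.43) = -11.97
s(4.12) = 24.29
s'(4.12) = 16.58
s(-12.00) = 323.45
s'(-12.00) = -53.70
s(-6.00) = 79.73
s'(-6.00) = -27.54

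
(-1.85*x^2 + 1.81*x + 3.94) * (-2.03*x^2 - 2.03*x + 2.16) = 3.7555*x^4 + 0.0811999999999999*x^3 - 15.6685*x^2 - 4.0886*x + 8.5104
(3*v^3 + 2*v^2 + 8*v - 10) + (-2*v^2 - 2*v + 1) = 3*v^3 + 6*v - 9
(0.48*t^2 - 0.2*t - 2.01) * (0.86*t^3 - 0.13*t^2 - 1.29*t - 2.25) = 0.4128*t^5 - 0.2344*t^4 - 2.3218*t^3 - 0.5607*t^2 + 3.0429*t + 4.5225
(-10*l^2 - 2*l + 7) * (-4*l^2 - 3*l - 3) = 40*l^4 + 38*l^3 + 8*l^2 - 15*l - 21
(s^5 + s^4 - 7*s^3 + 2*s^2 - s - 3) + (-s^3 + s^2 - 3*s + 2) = s^5 + s^4 - 8*s^3 + 3*s^2 - 4*s - 1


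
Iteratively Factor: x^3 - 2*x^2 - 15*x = (x + 3)*(x^2 - 5*x) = x*(x + 3)*(x - 5)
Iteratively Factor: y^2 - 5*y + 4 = (y - 1)*(y - 4)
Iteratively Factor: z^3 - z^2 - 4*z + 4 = (z - 2)*(z^2 + z - 2) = (z - 2)*(z + 2)*(z - 1)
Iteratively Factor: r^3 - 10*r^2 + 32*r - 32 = (r - 2)*(r^2 - 8*r + 16) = (r - 4)*(r - 2)*(r - 4)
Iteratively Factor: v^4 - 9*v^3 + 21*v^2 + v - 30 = (v - 3)*(v^3 - 6*v^2 + 3*v + 10) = (v - 3)*(v + 1)*(v^2 - 7*v + 10) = (v - 3)*(v - 2)*(v + 1)*(v - 5)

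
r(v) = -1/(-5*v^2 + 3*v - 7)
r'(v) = -(10*v - 3)/(-5*v^2 + 3*v - 7)^2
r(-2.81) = 0.02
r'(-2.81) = 0.01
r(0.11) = 0.15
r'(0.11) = 0.04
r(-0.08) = 0.14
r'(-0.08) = 0.07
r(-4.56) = 0.01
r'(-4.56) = 0.00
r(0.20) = 0.15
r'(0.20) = 0.02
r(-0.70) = 0.09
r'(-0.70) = 0.07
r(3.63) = 0.02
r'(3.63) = -0.01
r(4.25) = 0.01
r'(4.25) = -0.01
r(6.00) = 0.01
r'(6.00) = 0.00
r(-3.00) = 0.02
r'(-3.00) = 0.01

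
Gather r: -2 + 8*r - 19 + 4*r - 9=12*r - 30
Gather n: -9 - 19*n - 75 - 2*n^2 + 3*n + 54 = -2*n^2 - 16*n - 30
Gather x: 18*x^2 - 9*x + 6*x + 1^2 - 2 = 18*x^2 - 3*x - 1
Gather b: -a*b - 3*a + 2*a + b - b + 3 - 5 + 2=-a*b - a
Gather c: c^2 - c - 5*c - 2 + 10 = c^2 - 6*c + 8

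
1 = 1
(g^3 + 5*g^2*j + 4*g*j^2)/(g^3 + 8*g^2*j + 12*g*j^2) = (g^2 + 5*g*j + 4*j^2)/(g^2 + 8*g*j + 12*j^2)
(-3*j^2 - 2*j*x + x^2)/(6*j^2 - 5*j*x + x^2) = (j + x)/(-2*j + x)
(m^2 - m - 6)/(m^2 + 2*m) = (m - 3)/m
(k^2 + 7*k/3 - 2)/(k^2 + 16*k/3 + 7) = (3*k - 2)/(3*k + 7)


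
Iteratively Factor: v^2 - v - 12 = (v + 3)*(v - 4)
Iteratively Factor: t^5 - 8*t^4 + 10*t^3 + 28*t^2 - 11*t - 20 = (t + 1)*(t^4 - 9*t^3 + 19*t^2 + 9*t - 20) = (t + 1)^2*(t^3 - 10*t^2 + 29*t - 20) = (t - 1)*(t + 1)^2*(t^2 - 9*t + 20) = (t - 4)*(t - 1)*(t + 1)^2*(t - 5)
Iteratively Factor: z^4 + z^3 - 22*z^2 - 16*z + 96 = (z + 3)*(z^3 - 2*z^2 - 16*z + 32) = (z + 3)*(z + 4)*(z^2 - 6*z + 8) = (z - 4)*(z + 3)*(z + 4)*(z - 2)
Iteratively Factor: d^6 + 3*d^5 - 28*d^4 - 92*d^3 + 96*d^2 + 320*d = (d + 4)*(d^5 - d^4 - 24*d^3 + 4*d^2 + 80*d) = (d - 5)*(d + 4)*(d^4 + 4*d^3 - 4*d^2 - 16*d) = (d - 5)*(d + 4)^2*(d^3 - 4*d) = d*(d - 5)*(d + 4)^2*(d^2 - 4) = d*(d - 5)*(d + 2)*(d + 4)^2*(d - 2)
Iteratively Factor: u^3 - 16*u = (u - 4)*(u^2 + 4*u) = (u - 4)*(u + 4)*(u)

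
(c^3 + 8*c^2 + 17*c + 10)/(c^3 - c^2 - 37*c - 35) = (c + 2)/(c - 7)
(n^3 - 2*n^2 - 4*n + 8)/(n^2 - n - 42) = (-n^3 + 2*n^2 + 4*n - 8)/(-n^2 + n + 42)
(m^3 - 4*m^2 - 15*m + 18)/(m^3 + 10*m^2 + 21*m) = (m^2 - 7*m + 6)/(m*(m + 7))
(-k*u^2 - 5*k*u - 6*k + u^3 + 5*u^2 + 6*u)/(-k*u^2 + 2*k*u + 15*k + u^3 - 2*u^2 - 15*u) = (u + 2)/(u - 5)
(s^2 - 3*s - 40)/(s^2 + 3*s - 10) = (s - 8)/(s - 2)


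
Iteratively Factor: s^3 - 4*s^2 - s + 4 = (s - 1)*(s^2 - 3*s - 4) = (s - 1)*(s + 1)*(s - 4)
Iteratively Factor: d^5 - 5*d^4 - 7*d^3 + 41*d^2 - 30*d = (d - 5)*(d^4 - 7*d^2 + 6*d) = d*(d - 5)*(d^3 - 7*d + 6) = d*(d - 5)*(d - 2)*(d^2 + 2*d - 3) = d*(d - 5)*(d - 2)*(d - 1)*(d + 3)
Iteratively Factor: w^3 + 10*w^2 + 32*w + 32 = (w + 4)*(w^2 + 6*w + 8) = (w + 4)^2*(w + 2)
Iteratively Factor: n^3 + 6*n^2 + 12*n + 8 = (n + 2)*(n^2 + 4*n + 4) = (n + 2)^2*(n + 2)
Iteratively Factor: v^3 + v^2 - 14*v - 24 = (v + 3)*(v^2 - 2*v - 8) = (v - 4)*(v + 3)*(v + 2)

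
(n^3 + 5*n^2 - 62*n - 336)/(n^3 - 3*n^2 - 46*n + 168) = (n^2 - 2*n - 48)/(n^2 - 10*n + 24)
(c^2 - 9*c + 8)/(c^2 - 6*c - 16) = (c - 1)/(c + 2)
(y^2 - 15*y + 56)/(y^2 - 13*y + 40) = (y - 7)/(y - 5)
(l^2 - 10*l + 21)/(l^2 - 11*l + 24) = (l - 7)/(l - 8)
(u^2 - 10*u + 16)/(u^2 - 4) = (u - 8)/(u + 2)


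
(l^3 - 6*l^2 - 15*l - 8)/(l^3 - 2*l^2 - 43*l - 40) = (l + 1)/(l + 5)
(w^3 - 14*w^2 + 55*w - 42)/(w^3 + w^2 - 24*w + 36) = (w^3 - 14*w^2 + 55*w - 42)/(w^3 + w^2 - 24*w + 36)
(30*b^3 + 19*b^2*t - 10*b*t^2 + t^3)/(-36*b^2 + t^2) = (-5*b^2 - 4*b*t + t^2)/(6*b + t)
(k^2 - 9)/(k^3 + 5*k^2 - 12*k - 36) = (k + 3)/(k^2 + 8*k + 12)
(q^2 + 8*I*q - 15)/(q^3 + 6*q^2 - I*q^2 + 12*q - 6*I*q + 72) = (q + 5*I)/(q^2 + q*(6 - 4*I) - 24*I)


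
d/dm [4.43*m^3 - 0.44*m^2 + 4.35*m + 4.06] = 13.29*m^2 - 0.88*m + 4.35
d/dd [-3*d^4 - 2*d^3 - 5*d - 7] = -12*d^3 - 6*d^2 - 5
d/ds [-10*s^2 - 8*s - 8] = -20*s - 8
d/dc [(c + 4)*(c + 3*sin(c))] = c + (c + 4)*(3*cos(c) + 1) + 3*sin(c)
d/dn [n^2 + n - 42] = 2*n + 1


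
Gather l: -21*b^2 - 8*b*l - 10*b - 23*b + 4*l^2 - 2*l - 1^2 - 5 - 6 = -21*b^2 - 33*b + 4*l^2 + l*(-8*b - 2) - 12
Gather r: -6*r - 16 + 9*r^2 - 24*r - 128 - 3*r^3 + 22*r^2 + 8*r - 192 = -3*r^3 + 31*r^2 - 22*r - 336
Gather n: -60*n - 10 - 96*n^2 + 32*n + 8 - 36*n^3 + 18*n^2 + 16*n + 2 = -36*n^3 - 78*n^2 - 12*n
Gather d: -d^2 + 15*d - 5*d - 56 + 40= -d^2 + 10*d - 16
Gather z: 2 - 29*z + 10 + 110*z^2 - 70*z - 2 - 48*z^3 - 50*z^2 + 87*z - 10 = -48*z^3 + 60*z^2 - 12*z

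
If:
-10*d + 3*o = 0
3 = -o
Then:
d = -9/10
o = -3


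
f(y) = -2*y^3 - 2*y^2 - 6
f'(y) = -6*y^2 - 4*y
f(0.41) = -6.47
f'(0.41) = -2.65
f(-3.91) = 82.98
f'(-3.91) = -76.09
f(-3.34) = 46.21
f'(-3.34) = -53.57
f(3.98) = -163.77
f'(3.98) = -110.96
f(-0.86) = -6.21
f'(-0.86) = -1.00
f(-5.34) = 241.52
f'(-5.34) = -149.73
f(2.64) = -56.74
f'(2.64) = -52.38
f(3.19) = -91.28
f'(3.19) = -73.82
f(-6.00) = 354.00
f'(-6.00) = -192.00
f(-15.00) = 6294.00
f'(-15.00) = -1290.00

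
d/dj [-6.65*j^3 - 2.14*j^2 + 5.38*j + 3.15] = -19.95*j^2 - 4.28*j + 5.38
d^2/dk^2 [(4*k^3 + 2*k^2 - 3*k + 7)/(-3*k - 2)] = 2*(-36*k^3 - 72*k^2 - 48*k - 89)/(27*k^3 + 54*k^2 + 36*k + 8)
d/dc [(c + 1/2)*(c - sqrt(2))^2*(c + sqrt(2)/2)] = 4*c^3 - 9*sqrt(2)*c^2/2 + 3*c^2/2 - 3*sqrt(2)*c/2 + sqrt(2)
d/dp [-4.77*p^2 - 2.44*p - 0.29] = -9.54*p - 2.44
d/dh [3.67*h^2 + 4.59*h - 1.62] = 7.34*h + 4.59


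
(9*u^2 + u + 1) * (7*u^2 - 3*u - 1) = 63*u^4 - 20*u^3 - 5*u^2 - 4*u - 1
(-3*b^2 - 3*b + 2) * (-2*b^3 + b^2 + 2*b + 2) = 6*b^5 + 3*b^4 - 13*b^3 - 10*b^2 - 2*b + 4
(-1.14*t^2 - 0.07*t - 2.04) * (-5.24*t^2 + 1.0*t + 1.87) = 5.9736*t^4 - 0.7732*t^3 + 8.4878*t^2 - 2.1709*t - 3.8148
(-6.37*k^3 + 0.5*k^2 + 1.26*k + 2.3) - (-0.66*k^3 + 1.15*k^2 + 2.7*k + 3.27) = -5.71*k^3 - 0.65*k^2 - 1.44*k - 0.97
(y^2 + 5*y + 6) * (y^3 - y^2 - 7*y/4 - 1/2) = y^5 + 4*y^4 - 3*y^3/4 - 61*y^2/4 - 13*y - 3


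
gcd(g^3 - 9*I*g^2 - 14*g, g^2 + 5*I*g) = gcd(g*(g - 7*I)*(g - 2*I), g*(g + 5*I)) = g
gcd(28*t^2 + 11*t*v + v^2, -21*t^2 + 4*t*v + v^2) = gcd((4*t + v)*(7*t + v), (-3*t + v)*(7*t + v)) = 7*t + v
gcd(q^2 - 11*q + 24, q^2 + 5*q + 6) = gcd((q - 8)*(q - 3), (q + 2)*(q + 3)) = 1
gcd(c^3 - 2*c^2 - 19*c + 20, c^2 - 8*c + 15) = c - 5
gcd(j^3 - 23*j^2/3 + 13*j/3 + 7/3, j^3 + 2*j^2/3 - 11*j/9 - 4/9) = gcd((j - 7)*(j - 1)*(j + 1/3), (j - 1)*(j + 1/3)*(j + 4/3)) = j^2 - 2*j/3 - 1/3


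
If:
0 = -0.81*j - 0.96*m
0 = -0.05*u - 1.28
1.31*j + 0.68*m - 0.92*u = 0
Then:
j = -31.99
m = 26.99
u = -25.60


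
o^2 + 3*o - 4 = (o - 1)*(o + 4)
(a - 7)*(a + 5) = a^2 - 2*a - 35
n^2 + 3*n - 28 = (n - 4)*(n + 7)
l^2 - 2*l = l*(l - 2)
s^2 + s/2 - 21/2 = (s - 3)*(s + 7/2)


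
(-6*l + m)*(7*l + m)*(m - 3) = -42*l^2*m + 126*l^2 + l*m^2 - 3*l*m + m^3 - 3*m^2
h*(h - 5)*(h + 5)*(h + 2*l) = h^4 + 2*h^3*l - 25*h^2 - 50*h*l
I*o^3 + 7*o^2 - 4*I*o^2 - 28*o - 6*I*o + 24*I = (o - 4)*(o - 6*I)*(I*o + 1)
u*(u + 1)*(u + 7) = u^3 + 8*u^2 + 7*u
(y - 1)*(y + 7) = y^2 + 6*y - 7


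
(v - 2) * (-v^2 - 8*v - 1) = -v^3 - 6*v^2 + 15*v + 2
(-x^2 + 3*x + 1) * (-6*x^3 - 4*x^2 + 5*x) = 6*x^5 - 14*x^4 - 23*x^3 + 11*x^2 + 5*x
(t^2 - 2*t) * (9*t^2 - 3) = 9*t^4 - 18*t^3 - 3*t^2 + 6*t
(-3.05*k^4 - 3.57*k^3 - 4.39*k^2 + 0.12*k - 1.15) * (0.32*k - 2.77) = -0.976*k^5 + 7.3061*k^4 + 8.4841*k^3 + 12.1987*k^2 - 0.7004*k + 3.1855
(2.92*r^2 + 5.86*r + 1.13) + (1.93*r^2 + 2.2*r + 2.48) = 4.85*r^2 + 8.06*r + 3.61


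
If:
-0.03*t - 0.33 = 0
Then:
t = -11.00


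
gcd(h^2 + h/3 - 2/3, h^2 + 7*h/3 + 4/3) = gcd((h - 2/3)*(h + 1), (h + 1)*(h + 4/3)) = h + 1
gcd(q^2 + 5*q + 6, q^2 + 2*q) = q + 2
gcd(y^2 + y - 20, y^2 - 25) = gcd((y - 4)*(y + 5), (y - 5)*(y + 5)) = y + 5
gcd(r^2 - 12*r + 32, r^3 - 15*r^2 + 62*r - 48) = r - 8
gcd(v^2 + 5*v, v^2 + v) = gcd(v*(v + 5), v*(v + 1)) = v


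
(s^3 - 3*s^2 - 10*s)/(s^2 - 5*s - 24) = s*(-s^2 + 3*s + 10)/(-s^2 + 5*s + 24)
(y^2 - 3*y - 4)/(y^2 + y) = (y - 4)/y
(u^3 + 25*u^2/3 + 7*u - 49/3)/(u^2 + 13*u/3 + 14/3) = (u^2 + 6*u - 7)/(u + 2)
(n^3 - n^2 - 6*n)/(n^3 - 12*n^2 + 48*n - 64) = n*(n^2 - n - 6)/(n^3 - 12*n^2 + 48*n - 64)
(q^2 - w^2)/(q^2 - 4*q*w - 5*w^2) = (q - w)/(q - 5*w)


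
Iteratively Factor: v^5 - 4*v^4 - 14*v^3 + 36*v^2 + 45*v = (v + 1)*(v^4 - 5*v^3 - 9*v^2 + 45*v) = (v - 3)*(v + 1)*(v^3 - 2*v^2 - 15*v) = (v - 3)*(v + 1)*(v + 3)*(v^2 - 5*v) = v*(v - 3)*(v + 1)*(v + 3)*(v - 5)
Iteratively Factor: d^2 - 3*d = (d - 3)*(d)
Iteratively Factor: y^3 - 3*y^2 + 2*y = (y - 1)*(y^2 - 2*y) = y*(y - 1)*(y - 2)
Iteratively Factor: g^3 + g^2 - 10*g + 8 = (g + 4)*(g^2 - 3*g + 2) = (g - 1)*(g + 4)*(g - 2)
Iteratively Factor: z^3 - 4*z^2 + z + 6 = (z + 1)*(z^2 - 5*z + 6) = (z - 3)*(z + 1)*(z - 2)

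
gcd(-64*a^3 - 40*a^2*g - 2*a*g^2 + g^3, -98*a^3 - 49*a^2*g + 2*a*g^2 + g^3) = 2*a + g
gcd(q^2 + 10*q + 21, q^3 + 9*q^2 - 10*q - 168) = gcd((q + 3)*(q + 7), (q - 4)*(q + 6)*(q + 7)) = q + 7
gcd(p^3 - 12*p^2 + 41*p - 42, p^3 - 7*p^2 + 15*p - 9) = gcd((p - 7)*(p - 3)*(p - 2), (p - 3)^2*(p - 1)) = p - 3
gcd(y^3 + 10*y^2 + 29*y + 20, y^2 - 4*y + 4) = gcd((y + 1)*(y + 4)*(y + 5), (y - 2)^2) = 1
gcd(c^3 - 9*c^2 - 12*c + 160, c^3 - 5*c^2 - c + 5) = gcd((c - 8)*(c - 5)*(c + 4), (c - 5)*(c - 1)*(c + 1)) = c - 5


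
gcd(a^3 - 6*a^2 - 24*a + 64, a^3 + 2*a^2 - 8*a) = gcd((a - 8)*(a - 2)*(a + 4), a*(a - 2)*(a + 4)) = a^2 + 2*a - 8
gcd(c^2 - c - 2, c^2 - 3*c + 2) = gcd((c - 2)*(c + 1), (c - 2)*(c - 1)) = c - 2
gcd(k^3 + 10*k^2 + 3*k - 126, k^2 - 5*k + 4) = 1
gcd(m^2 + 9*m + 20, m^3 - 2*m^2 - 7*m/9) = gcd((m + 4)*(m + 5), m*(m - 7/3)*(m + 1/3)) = 1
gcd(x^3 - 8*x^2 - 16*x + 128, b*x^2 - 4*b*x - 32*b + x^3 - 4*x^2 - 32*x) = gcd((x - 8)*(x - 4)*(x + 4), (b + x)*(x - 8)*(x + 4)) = x^2 - 4*x - 32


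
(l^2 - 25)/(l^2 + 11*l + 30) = (l - 5)/(l + 6)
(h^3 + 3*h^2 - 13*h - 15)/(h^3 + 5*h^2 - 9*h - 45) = (h + 1)/(h + 3)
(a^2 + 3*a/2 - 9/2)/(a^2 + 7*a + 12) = (a - 3/2)/(a + 4)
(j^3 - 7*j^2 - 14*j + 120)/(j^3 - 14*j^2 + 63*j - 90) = (j + 4)/(j - 3)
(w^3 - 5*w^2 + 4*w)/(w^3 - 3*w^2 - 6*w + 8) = w/(w + 2)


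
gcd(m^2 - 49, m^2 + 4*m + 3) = 1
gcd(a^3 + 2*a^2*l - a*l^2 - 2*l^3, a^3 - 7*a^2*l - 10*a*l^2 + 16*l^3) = a^2 + a*l - 2*l^2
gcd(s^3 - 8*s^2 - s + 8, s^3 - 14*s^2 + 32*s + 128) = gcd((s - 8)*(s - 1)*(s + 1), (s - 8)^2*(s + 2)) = s - 8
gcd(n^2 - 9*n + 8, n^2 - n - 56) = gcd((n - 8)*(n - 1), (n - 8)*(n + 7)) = n - 8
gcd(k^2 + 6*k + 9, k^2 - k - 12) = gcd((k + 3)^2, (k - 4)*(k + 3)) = k + 3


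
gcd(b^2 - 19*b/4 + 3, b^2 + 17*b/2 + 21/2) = 1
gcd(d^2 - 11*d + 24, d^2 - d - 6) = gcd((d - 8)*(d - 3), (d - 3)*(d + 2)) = d - 3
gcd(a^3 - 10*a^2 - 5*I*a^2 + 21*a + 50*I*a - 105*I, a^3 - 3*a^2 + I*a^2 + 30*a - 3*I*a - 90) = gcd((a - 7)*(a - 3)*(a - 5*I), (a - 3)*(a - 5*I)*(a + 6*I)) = a^2 + a*(-3 - 5*I) + 15*I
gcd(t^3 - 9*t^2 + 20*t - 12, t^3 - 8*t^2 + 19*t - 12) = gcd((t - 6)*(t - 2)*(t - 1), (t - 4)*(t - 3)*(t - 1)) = t - 1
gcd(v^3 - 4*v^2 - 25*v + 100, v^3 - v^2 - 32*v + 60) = v - 5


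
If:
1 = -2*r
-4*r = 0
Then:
No Solution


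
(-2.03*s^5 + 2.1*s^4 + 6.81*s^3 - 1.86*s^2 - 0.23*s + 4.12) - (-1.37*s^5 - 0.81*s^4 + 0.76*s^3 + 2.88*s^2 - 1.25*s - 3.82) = -0.66*s^5 + 2.91*s^4 + 6.05*s^3 - 4.74*s^2 + 1.02*s + 7.94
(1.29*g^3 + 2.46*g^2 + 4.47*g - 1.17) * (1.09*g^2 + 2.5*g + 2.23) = 1.4061*g^5 + 5.9064*g^4 + 13.899*g^3 + 15.3855*g^2 + 7.0431*g - 2.6091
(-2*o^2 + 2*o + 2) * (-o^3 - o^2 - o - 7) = 2*o^5 - 2*o^3 + 10*o^2 - 16*o - 14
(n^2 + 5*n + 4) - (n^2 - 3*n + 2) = 8*n + 2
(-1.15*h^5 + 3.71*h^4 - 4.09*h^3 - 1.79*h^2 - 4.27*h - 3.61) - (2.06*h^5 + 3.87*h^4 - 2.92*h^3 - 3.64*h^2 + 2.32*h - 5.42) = -3.21*h^5 - 0.16*h^4 - 1.17*h^3 + 1.85*h^2 - 6.59*h + 1.81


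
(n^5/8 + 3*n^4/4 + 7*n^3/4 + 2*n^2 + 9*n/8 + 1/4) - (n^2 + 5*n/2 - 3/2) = n^5/8 + 3*n^4/4 + 7*n^3/4 + n^2 - 11*n/8 + 7/4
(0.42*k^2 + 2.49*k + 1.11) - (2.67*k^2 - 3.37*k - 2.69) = -2.25*k^2 + 5.86*k + 3.8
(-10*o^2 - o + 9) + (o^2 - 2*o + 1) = -9*o^2 - 3*o + 10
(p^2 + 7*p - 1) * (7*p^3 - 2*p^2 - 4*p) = 7*p^5 + 47*p^4 - 25*p^3 - 26*p^2 + 4*p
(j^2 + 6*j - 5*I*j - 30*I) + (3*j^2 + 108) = 4*j^2 + 6*j - 5*I*j + 108 - 30*I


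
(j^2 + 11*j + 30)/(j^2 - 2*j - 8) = (j^2 + 11*j + 30)/(j^2 - 2*j - 8)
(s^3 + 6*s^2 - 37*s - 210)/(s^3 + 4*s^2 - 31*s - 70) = (s^2 - s - 30)/(s^2 - 3*s - 10)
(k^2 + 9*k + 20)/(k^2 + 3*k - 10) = (k + 4)/(k - 2)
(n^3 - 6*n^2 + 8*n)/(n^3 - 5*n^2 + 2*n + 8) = n/(n + 1)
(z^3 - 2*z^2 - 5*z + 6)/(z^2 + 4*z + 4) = (z^2 - 4*z + 3)/(z + 2)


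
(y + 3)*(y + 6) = y^2 + 9*y + 18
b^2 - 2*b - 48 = (b - 8)*(b + 6)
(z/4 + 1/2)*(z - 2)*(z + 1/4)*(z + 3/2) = z^4/4 + 7*z^3/16 - 29*z^2/32 - 7*z/4 - 3/8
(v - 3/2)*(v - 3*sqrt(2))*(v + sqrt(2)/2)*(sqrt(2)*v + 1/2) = sqrt(2)*v^4 - 9*v^3/2 - 3*sqrt(2)*v^3/2 - 17*sqrt(2)*v^2/4 + 27*v^2/4 - 3*v/2 + 51*sqrt(2)*v/8 + 9/4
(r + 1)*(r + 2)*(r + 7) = r^3 + 10*r^2 + 23*r + 14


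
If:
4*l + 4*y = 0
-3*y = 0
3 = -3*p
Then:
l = 0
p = -1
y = 0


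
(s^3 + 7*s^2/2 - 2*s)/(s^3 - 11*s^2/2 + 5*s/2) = (s + 4)/(s - 5)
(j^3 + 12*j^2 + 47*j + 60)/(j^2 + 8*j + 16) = (j^2 + 8*j + 15)/(j + 4)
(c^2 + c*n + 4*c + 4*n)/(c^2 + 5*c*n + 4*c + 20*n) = (c + n)/(c + 5*n)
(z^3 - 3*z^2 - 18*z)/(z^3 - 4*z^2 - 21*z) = (z - 6)/(z - 7)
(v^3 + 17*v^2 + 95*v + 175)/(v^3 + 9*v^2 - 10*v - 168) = (v^2 + 10*v + 25)/(v^2 + 2*v - 24)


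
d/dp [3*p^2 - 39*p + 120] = 6*p - 39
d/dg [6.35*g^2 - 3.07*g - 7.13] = 12.7*g - 3.07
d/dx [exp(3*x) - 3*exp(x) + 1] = 3*(exp(2*x) - 1)*exp(x)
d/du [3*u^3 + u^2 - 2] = u*(9*u + 2)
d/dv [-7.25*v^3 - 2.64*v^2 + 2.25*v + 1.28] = -21.75*v^2 - 5.28*v + 2.25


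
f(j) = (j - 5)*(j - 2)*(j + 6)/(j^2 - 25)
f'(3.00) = 1.11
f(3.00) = 1.12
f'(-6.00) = 8.00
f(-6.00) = 0.00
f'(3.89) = 1.09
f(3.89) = 2.10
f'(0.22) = 1.26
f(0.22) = -2.12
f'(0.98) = 1.20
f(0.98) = -1.19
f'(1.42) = 1.17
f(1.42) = -0.67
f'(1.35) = 1.17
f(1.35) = -0.75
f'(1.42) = 1.17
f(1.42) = -0.67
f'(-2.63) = 2.25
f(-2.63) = -6.58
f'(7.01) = 1.05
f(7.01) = 5.43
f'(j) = -2*j*(j - 5)*(j - 2)*(j + 6)/(j^2 - 25)^2 + (j - 5)*(j - 2)/(j^2 - 25) + (j - 5)*(j + 6)/(j^2 - 25) + (j - 2)*(j + 6)/(j^2 - 25) = (j^2 + 10*j + 32)/(j^2 + 10*j + 25)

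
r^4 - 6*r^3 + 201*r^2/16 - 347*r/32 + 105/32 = (r - 5/2)*(r - 7/4)*(r - 1)*(r - 3/4)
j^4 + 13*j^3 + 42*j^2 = j^2*(j + 6)*(j + 7)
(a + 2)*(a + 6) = a^2 + 8*a + 12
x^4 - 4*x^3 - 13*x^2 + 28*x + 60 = (x - 5)*(x - 3)*(x + 2)^2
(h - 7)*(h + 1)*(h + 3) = h^3 - 3*h^2 - 25*h - 21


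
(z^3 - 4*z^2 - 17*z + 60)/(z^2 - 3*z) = z - 1 - 20/z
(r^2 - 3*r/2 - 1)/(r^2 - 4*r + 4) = (r + 1/2)/(r - 2)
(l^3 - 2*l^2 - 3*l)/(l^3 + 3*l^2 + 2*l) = (l - 3)/(l + 2)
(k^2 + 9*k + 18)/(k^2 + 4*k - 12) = (k + 3)/(k - 2)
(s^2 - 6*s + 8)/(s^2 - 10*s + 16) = (s - 4)/(s - 8)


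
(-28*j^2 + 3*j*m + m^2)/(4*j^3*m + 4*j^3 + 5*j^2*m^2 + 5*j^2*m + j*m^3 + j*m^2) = (-28*j^2 + 3*j*m + m^2)/(j*(4*j^2*m + 4*j^2 + 5*j*m^2 + 5*j*m + m^3 + m^2))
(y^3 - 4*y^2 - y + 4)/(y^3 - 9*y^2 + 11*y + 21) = (y^2 - 5*y + 4)/(y^2 - 10*y + 21)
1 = 1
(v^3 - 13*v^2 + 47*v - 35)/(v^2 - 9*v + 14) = (v^2 - 6*v + 5)/(v - 2)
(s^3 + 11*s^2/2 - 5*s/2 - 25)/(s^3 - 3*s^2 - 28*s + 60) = (s + 5/2)/(s - 6)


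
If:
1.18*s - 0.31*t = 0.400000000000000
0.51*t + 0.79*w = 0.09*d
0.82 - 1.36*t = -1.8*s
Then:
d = 8.77777777777778*w + 9.1355241370526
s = 0.76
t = 1.61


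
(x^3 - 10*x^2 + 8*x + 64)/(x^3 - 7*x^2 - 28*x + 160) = (x + 2)/(x + 5)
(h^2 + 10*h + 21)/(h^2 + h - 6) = (h + 7)/(h - 2)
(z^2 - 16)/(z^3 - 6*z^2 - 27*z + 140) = (z + 4)/(z^2 - 2*z - 35)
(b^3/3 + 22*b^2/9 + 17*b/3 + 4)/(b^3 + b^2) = (3*b^3 + 22*b^2 + 51*b + 36)/(9*b^2*(b + 1))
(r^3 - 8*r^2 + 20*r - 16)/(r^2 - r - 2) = (r^2 - 6*r + 8)/(r + 1)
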